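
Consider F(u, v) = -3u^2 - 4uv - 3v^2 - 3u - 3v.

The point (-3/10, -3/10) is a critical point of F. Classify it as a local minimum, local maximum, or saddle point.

local maximum

The Hessian of F is constant: H = [[-6, -4], [-4, -6]].
det(H) = (-6)·(-6) − (-4)² = 20.
det(H) > 0 and tr(H) = -12 < 0, so H is negative definite and the point is a local maximum.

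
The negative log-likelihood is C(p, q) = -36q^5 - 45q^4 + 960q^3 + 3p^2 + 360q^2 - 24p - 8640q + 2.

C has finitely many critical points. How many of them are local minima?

2

C separates as a function of p plus a function of q, so ∇C=0 decouples.
∂C/∂p = 6(p - 4) = 0 at p ∈ {4}; ∂C/∂q = -180(q - 3)(q - 2)(q + 2)(q + 4) = 0 at q ∈ {-4, -2, 2, 3}.
The Hessian is diagonal: diag(C_pp, C_qq). Second derivatives: C_pp(4)=6; C_qq(-4)=15120, C_qq(-2)=-7200, C_qq(2)=4320, C_qq(3)=-6300.
Local minima occur where both diagonal entries positive: (4, -4), (4, 2). Count: 2.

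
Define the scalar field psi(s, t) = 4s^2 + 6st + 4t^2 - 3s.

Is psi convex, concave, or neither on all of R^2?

psi is quadratic, so its Hessian is the constant matrix H = [[8, 6], [6, 8]].
det(H) = 28, tr(H) = 16.
det(H) > 0 and tr(H) > 0, so H is positive definite everywhere: convex.

convex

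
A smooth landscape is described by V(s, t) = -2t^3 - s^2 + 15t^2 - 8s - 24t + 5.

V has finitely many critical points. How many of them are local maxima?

V separates as a function of s plus a function of t, so ∇V=0 decouples.
∂V/∂s = -2(s + 4) = 0 at s ∈ {-4}; ∂V/∂t = -6(t - 4)(t - 1) = 0 at t ∈ {1, 4}.
The Hessian is diagonal: diag(V_ss, V_tt). Second derivatives: V_ss(-4)=-2; V_tt(1)=18, V_tt(4)=-18.
Local maxima occur where both diagonal entries negative: (-4, 4). Count: 1.

1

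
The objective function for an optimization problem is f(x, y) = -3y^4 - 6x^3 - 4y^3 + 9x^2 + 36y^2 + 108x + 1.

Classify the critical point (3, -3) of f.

The mixed partial ∂²f/∂x∂y is 0, so the Hessian at any point is diag(f_xx, f_yy) = diag(18(-2x + 1), 12(-3y^2 - 2y + 6)).
At (3, -3): H = diag(-90, -180).
Both eigenvalues are negative, so H is negative definite: a local maximum.

local maximum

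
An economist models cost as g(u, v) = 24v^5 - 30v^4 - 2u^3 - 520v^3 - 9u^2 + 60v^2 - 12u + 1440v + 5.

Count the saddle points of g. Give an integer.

4

g separates as a function of u plus a function of v, so ∇g=0 decouples.
∂g/∂u = -6(u + 1)(u + 2) = 0 at u ∈ {-2, -1}; ∂g/∂v = 120(v - 4)(v - 1)(v + 1)(v + 3) = 0 at v ∈ {-3, -1, 1, 4}.
The Hessian is diagonal: diag(g_uu, g_vv). Second derivatives: g_uu(-2)=6, g_uu(-1)=-6; g_vv(-3)=-6720, g_vv(-1)=2400, g_vv(1)=-2880, g_vv(4)=12600.
Saddle points occur where the two diagonal entries have opposite signs: (-2, -3), (-2, 1), (-1, -1), (-1, 4). Count: 4.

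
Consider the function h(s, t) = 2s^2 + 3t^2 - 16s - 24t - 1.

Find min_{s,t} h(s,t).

h(s,t) separates as P(s) + Q(t) − 1, so its minimum is min P + min Q − 1.
P'(s) = 4s - 16 vanishes at s ∈ {4}; Q'(t) = 6(t - 4) vanishes at t ∈ {4}.
Local minima of P (where P''>0): P(4)=-32. Local minima of Q: Q(4)=-48.
So the global minimum of h is P(4) + Q(4) − 1 = -32 − 48 − 1 = -81, attained at (4, 4).

-81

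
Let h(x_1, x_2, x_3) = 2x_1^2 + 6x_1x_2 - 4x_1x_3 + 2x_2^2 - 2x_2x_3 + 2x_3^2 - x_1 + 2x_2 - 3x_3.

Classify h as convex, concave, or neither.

h is quadratic, so its Hessian is the constant matrix H = [[4, 6, -4], [6, 4, -2], [-4, -2, 4]].
Leading principal minors: 4, -20, -64.
Neither pattern holds ⇒ H is indefinite ⇒ neither convex nor concave.

neither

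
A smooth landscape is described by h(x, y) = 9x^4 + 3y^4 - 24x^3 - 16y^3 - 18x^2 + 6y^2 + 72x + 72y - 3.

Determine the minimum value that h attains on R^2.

h(x,y) separates as P(x) + Q(y) − 3, so its minimum is min P + min Q − 3.
P'(x) = 36(x - 2)(x - 1)(x + 1) vanishes at x ∈ {-1, 1, 2}; Q'(y) = 12(y - 3)(y - 2)(y + 1) vanishes at y ∈ {-1, 2, 3}.
Local minima of P (where P''>0): P(-1)=-57, P(2)=24. Local minima of Q: Q(-1)=-47, Q(3)=81.
So the global minimum of h is P(-1) + Q(-1) − 3 = -57 − 47 − 3 = -107, attained at (-1, -1).

-107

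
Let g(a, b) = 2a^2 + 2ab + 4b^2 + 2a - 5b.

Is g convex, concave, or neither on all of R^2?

g is quadratic, so its Hessian is the constant matrix H = [[4, 2], [2, 8]].
det(H) = 28, tr(H) = 12.
det(H) > 0 and tr(H) > 0, so H is positive definite everywhere: convex.

convex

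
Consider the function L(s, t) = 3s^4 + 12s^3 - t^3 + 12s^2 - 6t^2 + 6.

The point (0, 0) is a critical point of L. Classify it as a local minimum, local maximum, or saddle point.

saddle point

The mixed partial ∂²L/∂s∂t is 0, so the Hessian at any point is diag(L_ss, L_tt) = diag(12(3s^2 + 6s + 2), -6(t + 2)).
At (0, 0): H = diag(24, -12).
The eigenvalues have opposite signs, so H is indefinite: a saddle point.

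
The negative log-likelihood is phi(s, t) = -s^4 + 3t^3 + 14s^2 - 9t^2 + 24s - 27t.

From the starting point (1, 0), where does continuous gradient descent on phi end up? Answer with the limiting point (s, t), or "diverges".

(-1, 3)

phi is separable, so gradient descent decouples: s follows -∂phi/∂s, t follows -∂phi/∂t.
∂phi/∂s = -4(s - 3)(s + 1)(s + 2); at s=1 this is 48, so s decreases.
∂phi/∂t = 9(t - 3)(t + 1); at t=0 this is -27, so t increases.
s converges to its nearest critical value -1 (a local min of the s-part); t converges to 3. The iterate converges to (-1, 3).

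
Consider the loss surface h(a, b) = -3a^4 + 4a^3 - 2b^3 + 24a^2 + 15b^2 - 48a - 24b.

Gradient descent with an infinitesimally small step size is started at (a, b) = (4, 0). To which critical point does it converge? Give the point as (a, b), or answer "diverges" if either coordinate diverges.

diverges

h is separable, so gradient descent decouples: a follows -∂h/∂a, b follows -∂h/∂b.
∂h/∂a = -12(a - 2)(a - 1)(a + 2); at a=4 this is -432, so a increases.
∂h/∂b = -6(b - 4)(b - 1); at b=0 this is -24, so b increases.
The a-coordinate has no critical point in that direction and runs off to infinity.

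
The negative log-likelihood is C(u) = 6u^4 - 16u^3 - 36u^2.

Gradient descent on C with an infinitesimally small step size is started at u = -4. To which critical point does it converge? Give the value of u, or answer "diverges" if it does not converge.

-1

C'(u) = 24u(u - 3)(u + 1), so C'(-4) = -2016.
Gradient descent moves in the -C' direction, i.e. u is increasing.
The nearest critical point in that direction is u = -1, where C'' = 96 > 0 (a local minimum). The iterate converges there.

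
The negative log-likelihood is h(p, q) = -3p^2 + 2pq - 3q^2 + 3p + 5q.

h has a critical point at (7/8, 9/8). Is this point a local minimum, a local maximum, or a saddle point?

The Hessian of h is constant: H = [[-6, 2], [2, -6]].
det(H) = (-6)·(-6) − 2² = 32.
det(H) > 0 and tr(H) = -12 < 0, so H is negative definite and the point is a local maximum.

local maximum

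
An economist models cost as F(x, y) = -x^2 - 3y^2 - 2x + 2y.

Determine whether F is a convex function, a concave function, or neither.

F is quadratic, so its Hessian is the constant matrix H = [[-2, 0], [0, -6]].
det(H) = 12, tr(H) = -8.
det(H) > 0 and tr(H) < 0, so H is negative definite everywhere: concave.

concave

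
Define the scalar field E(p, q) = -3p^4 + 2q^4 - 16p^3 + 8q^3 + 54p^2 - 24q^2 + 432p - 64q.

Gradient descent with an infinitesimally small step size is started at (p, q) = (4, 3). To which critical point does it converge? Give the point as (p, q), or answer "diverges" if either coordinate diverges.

diverges

E is separable, so gradient descent decouples: p follows -∂E/∂p, q follows -∂E/∂q.
∂E/∂p = -12(p - 3)(p + 3)(p + 4); at p=4 this is -672, so p increases.
∂E/∂q = 8(q - 2)(q + 1)(q + 4); at q=3 this is 224, so q decreases.
The p-coordinate has no critical point in that direction and runs off to infinity.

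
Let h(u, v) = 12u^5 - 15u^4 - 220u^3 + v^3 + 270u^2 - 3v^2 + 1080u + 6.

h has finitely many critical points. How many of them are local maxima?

2

h separates as a function of u plus a function of v, so ∇h=0 decouples.
∂h/∂u = 60(u - 3)(u - 2)(u + 1)(u + 3) = 0 at u ∈ {-3, -1, 2, 3}; ∂h/∂v = 3v(v - 2) = 0 at v ∈ {0, 2}.
The Hessian is diagonal: diag(h_uu, h_vv). Second derivatives: h_uu(-3)=-3600, h_uu(-1)=1440, h_uu(2)=-900, h_uu(3)=1440; h_vv(0)=-6, h_vv(2)=6.
Local maxima occur where both diagonal entries negative: (-3, 0), (2, 0). Count: 2.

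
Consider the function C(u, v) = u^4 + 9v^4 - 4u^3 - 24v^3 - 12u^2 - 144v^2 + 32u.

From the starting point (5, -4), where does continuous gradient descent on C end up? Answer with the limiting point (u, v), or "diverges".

(4, -2)

C is separable, so gradient descent decouples: u follows -∂C/∂u, v follows -∂C/∂v.
∂C/∂u = 4(u - 4)(u - 1)(u + 2); at u=5 this is 112, so u decreases.
∂C/∂v = 36v(v - 4)(v + 2); at v=-4 this is -2304, so v increases.
u converges to its nearest critical value 4 (a local min of the u-part); v converges to -2. The iterate converges to (4, -2).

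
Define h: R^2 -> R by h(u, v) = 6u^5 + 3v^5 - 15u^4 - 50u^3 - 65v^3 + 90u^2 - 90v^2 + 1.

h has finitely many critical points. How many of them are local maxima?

h separates as a function of u plus a function of v, so ∇h=0 decouples.
∂h/∂u = 30u(u - 3)(u - 1)(u + 2) = 0 at u ∈ {-2, 0, 1, 3}; ∂h/∂v = 15v(v - 4)(v + 1)(v + 3) = 0 at v ∈ {-3, -1, 0, 4}.
The Hessian is diagonal: diag(h_uu, h_vv). Second derivatives: h_uu(-2)=-900, h_uu(0)=180, h_uu(1)=-180, h_uu(3)=900; h_vv(-3)=-630, h_vv(-1)=150, h_vv(0)=-180, h_vv(4)=2100.
Local maxima occur where both diagonal entries negative: (-2, -3), (-2, 0), (1, -3), (1, 0). Count: 4.

4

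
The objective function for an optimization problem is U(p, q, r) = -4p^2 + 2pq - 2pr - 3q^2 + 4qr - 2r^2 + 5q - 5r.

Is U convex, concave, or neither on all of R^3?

concave

U is quadratic, so its Hessian is the constant matrix H = [[-8, 2, -2], [2, -6, 4], [-2, 4, -4]].
Leading principal minors: -8, 44, -56.
Signs alternate −, +, − ⇒ H ≺ 0 ⇒ concave.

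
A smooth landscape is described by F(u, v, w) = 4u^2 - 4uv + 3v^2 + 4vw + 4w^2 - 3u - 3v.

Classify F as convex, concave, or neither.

convex

F is quadratic, so its Hessian is the constant matrix H = [[8, -4, 0], [-4, 6, 4], [0, 4, 8]].
Leading principal minors: 8, 32, 128.
All positive ⇒ H ≻ 0 ⇒ convex.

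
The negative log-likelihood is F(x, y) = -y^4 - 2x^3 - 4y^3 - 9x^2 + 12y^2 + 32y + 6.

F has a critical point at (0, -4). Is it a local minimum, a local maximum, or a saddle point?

local maximum

The mixed partial ∂²F/∂x∂y is 0, so the Hessian at any point is diag(F_xx, F_yy) = diag(-6(2x + 3), 12(-y^2 - 2y + 2)).
At (0, -4): H = diag(-18, -72).
Both eigenvalues are negative, so H is negative definite: a local maximum.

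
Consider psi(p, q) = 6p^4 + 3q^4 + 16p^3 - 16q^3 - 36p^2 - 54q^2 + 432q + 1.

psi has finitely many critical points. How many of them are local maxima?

psi separates as a function of p plus a function of q, so ∇psi=0 decouples.
∂psi/∂p = 24p(p - 1)(p + 3) = 0 at p ∈ {-3, 0, 1}; ∂psi/∂q = 12(q - 4)(q - 3)(q + 3) = 0 at q ∈ {-3, 3, 4}.
The Hessian is diagonal: diag(psi_pp, psi_qq). Second derivatives: psi_pp(-3)=288, psi_pp(0)=-72, psi_pp(1)=96; psi_qq(-3)=504, psi_qq(3)=-72, psi_qq(4)=84.
Local maxima occur where both diagonal entries negative: (0, 3). Count: 1.

1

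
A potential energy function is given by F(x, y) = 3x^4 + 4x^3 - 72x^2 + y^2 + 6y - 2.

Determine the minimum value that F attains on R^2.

F(x,y) separates as P(x) + Q(y) − 2, so its minimum is min P + min Q − 2.
P'(x) = 12x(x - 3)(x + 4) vanishes at x ∈ {-4, 0, 3}; Q'(y) = 2y + 6 vanishes at y ∈ {-3}.
Local minima of P (where P''>0): P(-4)=-640, P(3)=-297. Local minima of Q: Q(-3)=-9.
So the global minimum of F is P(-4) + Q(-3) − 2 = -640 − 9 − 2 = -651, attained at (-4, -3).

-651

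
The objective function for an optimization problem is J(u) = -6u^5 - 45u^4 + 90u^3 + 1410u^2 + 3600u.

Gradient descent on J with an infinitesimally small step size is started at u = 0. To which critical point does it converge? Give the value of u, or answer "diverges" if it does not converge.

-2

J'(u) = -30(u - 4)(u + 2)(u + 3)(u + 5), so J'(0) = 3600.
Gradient descent moves in the -J' direction, i.e. u is decreasing.
The nearest critical point in that direction is u = -2, where J'' = 540 > 0 (a local minimum). The iterate converges there.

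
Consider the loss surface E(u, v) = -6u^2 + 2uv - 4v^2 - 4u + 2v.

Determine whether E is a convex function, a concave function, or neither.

concave

E is quadratic, so its Hessian is the constant matrix H = [[-12, 2], [2, -8]].
det(H) = 92, tr(H) = -20.
det(H) > 0 and tr(H) < 0, so H is negative definite everywhere: concave.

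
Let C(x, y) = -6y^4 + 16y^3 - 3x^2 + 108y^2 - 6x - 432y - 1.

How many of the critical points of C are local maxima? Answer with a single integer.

2

C separates as a function of x plus a function of y, so ∇C=0 decouples.
∂C/∂x = -6(x + 1) = 0 at x ∈ {-1}; ∂C/∂y = -24(y - 3)(y - 2)(y + 3) = 0 at y ∈ {-3, 2, 3}.
The Hessian is diagonal: diag(C_xx, C_yy). Second derivatives: C_xx(-1)=-6; C_yy(-3)=-720, C_yy(2)=120, C_yy(3)=-144.
Local maxima occur where both diagonal entries negative: (-1, -3), (-1, 3). Count: 2.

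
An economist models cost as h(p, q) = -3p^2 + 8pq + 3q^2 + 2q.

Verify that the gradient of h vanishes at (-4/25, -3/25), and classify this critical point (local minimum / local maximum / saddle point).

∇h = (-6p + 8q, 8p + 6q + 2); substituting (-4/25, -3/25) gives ∇h = (0, 0), so (-4/25, -3/25) is indeed a critical point.
The Hessian of h is constant: H = [[-6, 8], [8, 6]].
det(H) = (-6)·6 − 8² = -100.
Since det(H) < 0, H is indefinite and the critical point is a saddle point.

saddle point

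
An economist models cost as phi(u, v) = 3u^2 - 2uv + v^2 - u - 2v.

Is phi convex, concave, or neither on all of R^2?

convex

phi is quadratic, so its Hessian is the constant matrix H = [[6, -2], [-2, 2]].
det(H) = 8, tr(H) = 8.
det(H) > 0 and tr(H) > 0, so H is positive definite everywhere: convex.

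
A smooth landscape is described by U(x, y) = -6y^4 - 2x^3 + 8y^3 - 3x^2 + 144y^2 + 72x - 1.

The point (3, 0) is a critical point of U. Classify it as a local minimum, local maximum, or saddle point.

The mixed partial ∂²U/∂x∂y is 0, so the Hessian at any point is diag(U_xx, U_yy) = diag(-6(2x + 1), 24(-3y^2 + 2y + 12)).
At (3, 0): H = diag(-42, 288).
The eigenvalues have opposite signs, so H is indefinite: a saddle point.

saddle point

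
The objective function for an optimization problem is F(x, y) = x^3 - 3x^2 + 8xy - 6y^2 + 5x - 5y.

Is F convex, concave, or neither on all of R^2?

The term x^3 is cubic, so the Hessian is not constant.
∂²F/∂x² = 6x - 6, which takes both signs as x varies (negative for sufficiently negative x). A diagonal entry of the Hessian changing sign means the Hessian is neither positive- nor negative-semidefinite on all of R^2.

neither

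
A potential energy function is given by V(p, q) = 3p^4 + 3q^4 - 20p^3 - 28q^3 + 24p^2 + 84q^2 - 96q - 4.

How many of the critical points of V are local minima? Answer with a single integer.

4

V separates as a function of p plus a function of q, so ∇V=0 decouples.
∂V/∂p = 12p(p - 4)(p - 1) = 0 at p ∈ {0, 1, 4}; ∂V/∂q = 12(q - 4)(q - 2)(q - 1) = 0 at q ∈ {1, 2, 4}.
The Hessian is diagonal: diag(V_pp, V_qq). Second derivatives: V_pp(0)=48, V_pp(1)=-36, V_pp(4)=144; V_qq(1)=36, V_qq(2)=-24, V_qq(4)=72.
Local minima occur where both diagonal entries positive: (0, 1), (0, 4), (4, 1), (4, 4). Count: 4.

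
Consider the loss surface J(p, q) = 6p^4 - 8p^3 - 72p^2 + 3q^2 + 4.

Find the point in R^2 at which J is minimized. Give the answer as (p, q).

(3, 0)

J(p,q) separates as A(p) + B(q) + 4, so its minimum is min A + min B + 4.
A'(p) = 24p(p - 3)(p + 2) vanishes at p ∈ {-2, 0, 3}; B'(q) = 6q vanishes at q ∈ {0}.
Local minima of A (where A''>0): A(-2)=-128, A(3)=-378. Local minima of B: B(0)=0.
So the global minimum of J is A(3) + B(0) + 4 = -378 + 0 + 4 = -374, attained at (3, 0).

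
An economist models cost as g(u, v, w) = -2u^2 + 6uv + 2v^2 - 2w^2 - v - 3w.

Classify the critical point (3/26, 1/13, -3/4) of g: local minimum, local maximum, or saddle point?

The Hessian is constant: H = [[-4, 6, 0], [6, 4, 0], [0, 0, -4]].
Leading principal minors: Δ₁ = -4, Δ₂ = -52, Δ₃ = 208.
The minors fit neither the all-positive nor the alternating-sign pattern, so H is indefinite: a saddle point.

saddle point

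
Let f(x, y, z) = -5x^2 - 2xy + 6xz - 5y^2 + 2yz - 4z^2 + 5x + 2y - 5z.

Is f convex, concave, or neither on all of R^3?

f is quadratic, so its Hessian is the constant matrix H = [[-10, -2, 6], [-2, -10, 2], [6, 2, -8]].
Leading principal minors: -10, 96, -416.
Signs alternate −, +, − ⇒ H ≺ 0 ⇒ concave.

concave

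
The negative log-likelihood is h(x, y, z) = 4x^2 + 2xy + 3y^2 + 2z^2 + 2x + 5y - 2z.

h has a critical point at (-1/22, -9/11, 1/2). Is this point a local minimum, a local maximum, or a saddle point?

local minimum

The Hessian is constant: H = [[8, 2, 0], [2, 6, 0], [0, 0, 4]].
Leading principal minors: Δ₁ = 8, Δ₂ = 44, Δ₃ = 176.
All leading minors are positive, so H is positive definite: a local minimum.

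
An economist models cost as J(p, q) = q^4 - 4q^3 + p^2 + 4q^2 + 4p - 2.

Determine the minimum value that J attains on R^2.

J(p,q) separates as A(p) + B(q) − 2, so its minimum is min A + min B − 2.
A'(p) = 2p + 4 vanishes at p ∈ {-2}; B'(q) = 4q(q - 2)(q - 1) vanishes at q ∈ {0, 1, 2}.
Local minima of A (where A''>0): A(-2)=-4. Local minima of B: B(0)=0, B(2)=0.
So the global minimum of J is A(-2) + B(0) − 2 = -4 + 0 − 2 = -6, attained at (-2, 0).

-6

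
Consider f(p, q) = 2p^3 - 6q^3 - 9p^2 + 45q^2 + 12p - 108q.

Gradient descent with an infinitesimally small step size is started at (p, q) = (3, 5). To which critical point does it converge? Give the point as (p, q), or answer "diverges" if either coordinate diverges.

f is separable, so gradient descent decouples: p follows -∂f/∂p, q follows -∂f/∂q.
∂f/∂p = 6(p - 2)(p - 1); at p=3 this is 12, so p decreases.
∂f/∂q = -18(q - 3)(q - 2); at q=5 this is -108, so q increases.
The q-coordinate has no critical point in that direction and runs off to infinity.

diverges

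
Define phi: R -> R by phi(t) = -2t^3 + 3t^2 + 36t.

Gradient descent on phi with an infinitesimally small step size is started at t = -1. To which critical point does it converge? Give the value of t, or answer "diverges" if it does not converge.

phi'(t) = -6(t - 3)(t + 2), so phi'(-1) = 24.
Gradient descent moves in the -phi' direction, i.e. t is decreasing.
The nearest critical point in that direction is t = -2, where phi'' = 30 > 0 (a local minimum). The iterate converges there.

-2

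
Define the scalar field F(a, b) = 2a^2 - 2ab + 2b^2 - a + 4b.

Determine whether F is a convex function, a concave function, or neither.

convex

F is quadratic, so its Hessian is the constant matrix H = [[4, -2], [-2, 4]].
det(H) = 12, tr(H) = 8.
det(H) > 0 and tr(H) > 0, so H is positive definite everywhere: convex.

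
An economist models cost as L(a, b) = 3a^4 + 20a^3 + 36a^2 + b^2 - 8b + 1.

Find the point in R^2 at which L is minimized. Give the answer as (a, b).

L(a,b) separates as P(a) + Q(b) + 1, so its minimum is min P + min Q + 1.
P'(a) = 12a(a + 2)(a + 3) vanishes at a ∈ {-3, -2, 0}; Q'(b) = 2b - 8 vanishes at b ∈ {4}.
Local minima of P (where P''>0): P(-3)=27, P(0)=0. Local minima of Q: Q(4)=-16.
So the global minimum of L is P(0) + Q(4) + 1 = 0 − 16 + 1 = -15, attained at (0, 4).

(0, 4)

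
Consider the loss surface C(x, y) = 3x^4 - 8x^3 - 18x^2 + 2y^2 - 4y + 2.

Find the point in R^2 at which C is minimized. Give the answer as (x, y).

(3, 1)

C(x,y) separates as P(x) + Q(y) + 2, so its minimum is min P + min Q + 2.
P'(x) = 12x(x - 3)(x + 1) vanishes at x ∈ {-1, 0, 3}; Q'(y) = 4y - 4 vanishes at y ∈ {1}.
Local minima of P (where P''>0): P(-1)=-7, P(3)=-135. Local minima of Q: Q(1)=-2.
So the global minimum of C is P(3) + Q(1) + 2 = -135 − 2 + 2 = -135, attained at (3, 1).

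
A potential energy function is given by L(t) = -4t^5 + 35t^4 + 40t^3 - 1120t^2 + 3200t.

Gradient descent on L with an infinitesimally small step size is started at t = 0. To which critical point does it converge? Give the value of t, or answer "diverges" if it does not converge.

L'(t) = -20(t - 5)(t - 4)(t - 2)(t + 4), so L'(0) = 3200.
Gradient descent moves in the -L' direction, i.e. t is decreasing.
The nearest critical point in that direction is t = -4, where L'' = 8640 > 0 (a local minimum). The iterate converges there.

-4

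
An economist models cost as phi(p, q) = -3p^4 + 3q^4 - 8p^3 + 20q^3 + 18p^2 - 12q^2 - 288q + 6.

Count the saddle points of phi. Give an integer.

5

phi separates as a function of p plus a function of q, so ∇phi=0 decouples.
∂phi/∂p = -12p(p - 1)(p + 3) = 0 at p ∈ {-3, 0, 1}; ∂phi/∂q = 12(q - 2)(q + 3)(q + 4) = 0 at q ∈ {-4, -3, 2}.
The Hessian is diagonal: diag(phi_pp, phi_qq). Second derivatives: phi_pp(-3)=-144, phi_pp(0)=36, phi_pp(1)=-48; phi_qq(-4)=72, phi_qq(-3)=-60, phi_qq(2)=360.
Saddle points occur where the two diagonal entries have opposite signs: (-3, -4), (-3, 2), (0, -3), (1, -4), (1, 2). Count: 5.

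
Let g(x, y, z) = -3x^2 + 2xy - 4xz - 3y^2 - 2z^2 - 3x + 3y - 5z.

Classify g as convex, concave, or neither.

concave

g is quadratic, so its Hessian is the constant matrix H = [[-6, 2, -4], [2, -6, 0], [-4, 0, -4]].
Leading principal minors: -6, 32, -32.
Signs alternate −, +, − ⇒ H ≺ 0 ⇒ concave.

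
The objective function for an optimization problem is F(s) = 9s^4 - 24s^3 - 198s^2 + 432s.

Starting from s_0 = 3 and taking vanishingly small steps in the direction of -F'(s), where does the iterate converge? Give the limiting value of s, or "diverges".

4

F'(s) = 36(s - 4)(s - 1)(s + 3), so F'(3) = -432.
Gradient descent moves in the -F' direction, i.e. s is increasing.
The nearest critical point in that direction is s = 4, where F'' = 756 > 0 (a local minimum). The iterate converges there.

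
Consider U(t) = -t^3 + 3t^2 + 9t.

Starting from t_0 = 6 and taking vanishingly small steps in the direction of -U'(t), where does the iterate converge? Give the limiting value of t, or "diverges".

diverges

U'(t) = -3(t - 3)(t + 1), so U'(6) = -63.
Gradient descent moves in the -U' direction, i.e. t is increasing.
There is no critical point above t=6, and U' keeps the same sign, so the iterate runs off to +∞.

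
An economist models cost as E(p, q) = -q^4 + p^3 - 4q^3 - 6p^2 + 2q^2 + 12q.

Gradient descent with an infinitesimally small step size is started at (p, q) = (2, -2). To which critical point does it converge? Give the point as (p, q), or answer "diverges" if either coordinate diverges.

(4, -1)

E is separable, so gradient descent decouples: p follows -∂E/∂p, q follows -∂E/∂q.
∂E/∂p = 3p(p - 4); at p=2 this is -12, so p increases.
∂E/∂q = -4(q - 1)(q + 1)(q + 3); at q=-2 this is -12, so q increases.
p converges to its nearest critical value 4 (a local min of the p-part); q converges to -1. The iterate converges to (4, -1).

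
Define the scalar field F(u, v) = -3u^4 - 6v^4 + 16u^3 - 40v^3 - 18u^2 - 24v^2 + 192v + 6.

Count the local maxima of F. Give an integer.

4

F separates as a function of u plus a function of v, so ∇F=0 decouples.
∂F/∂u = -12u(u - 3)(u - 1) = 0 at u ∈ {0, 1, 3}; ∂F/∂v = -24(v - 1)(v + 2)(v + 4) = 0 at v ∈ {-4, -2, 1}.
The Hessian is diagonal: diag(F_uu, F_vv). Second derivatives: F_uu(0)=-36, F_uu(1)=24, F_uu(3)=-72; F_vv(-4)=-240, F_vv(-2)=144, F_vv(1)=-360.
Local maxima occur where both diagonal entries negative: (0, -4), (0, 1), (3, -4), (3, 1). Count: 4.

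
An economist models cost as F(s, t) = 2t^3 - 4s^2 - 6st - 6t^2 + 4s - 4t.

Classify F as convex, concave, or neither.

neither

The term 2t^3 is cubic, so the Hessian is not constant.
∂²F/∂t² = 12t - 12, which takes both signs as t varies (negative for sufficiently negative t). A diagonal entry of the Hessian changing sign means the Hessian is neither positive- nor negative-semidefinite on all of R^2.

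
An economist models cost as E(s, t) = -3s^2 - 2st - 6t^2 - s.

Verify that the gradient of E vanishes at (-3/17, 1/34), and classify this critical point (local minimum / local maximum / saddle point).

local maximum

∇E = (-6s - 2t - 1, -2s - 12t); substituting (-3/17, 1/34) gives ∇E = (0, 0), so (-3/17, 1/34) is indeed a critical point.
The Hessian of E is constant: H = [[-6, -2], [-2, -12]].
det(H) = (-6)·(-12) − (-2)² = 68.
det(H) > 0 and tr(H) = -18 < 0, so H is negative definite and the point is a local maximum.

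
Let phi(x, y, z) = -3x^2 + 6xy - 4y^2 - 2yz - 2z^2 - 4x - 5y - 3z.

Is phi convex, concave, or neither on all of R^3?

concave

phi is quadratic, so its Hessian is the constant matrix H = [[-6, 6, 0], [6, -8, -2], [0, -2, -4]].
Leading principal minors: -6, 12, -24.
Signs alternate −, +, − ⇒ H ≺ 0 ⇒ concave.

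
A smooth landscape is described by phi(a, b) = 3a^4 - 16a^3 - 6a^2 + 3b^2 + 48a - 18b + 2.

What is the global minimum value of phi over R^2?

phi(a,b) separates as P(a) + Q(b) + 2, so its minimum is min P + min Q + 2.
P'(a) = 12(a - 4)(a - 1)(a + 1) vanishes at a ∈ {-1, 1, 4}; Q'(b) = 6b - 18 vanishes at b ∈ {3}.
Local minima of P (where P''>0): P(-1)=-35, P(4)=-160. Local minima of Q: Q(3)=-27.
So the global minimum of phi is P(4) + Q(3) + 2 = -160 − 27 + 2 = -185, attained at (4, 3).

-185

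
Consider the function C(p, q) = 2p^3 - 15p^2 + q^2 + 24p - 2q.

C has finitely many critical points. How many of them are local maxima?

0

C separates as a function of p plus a function of q, so ∇C=0 decouples.
∂C/∂p = 6(p - 4)(p - 1) = 0 at p ∈ {1, 4}; ∂C/∂q = 2(q - 1) = 0 at q ∈ {1}.
The Hessian is diagonal: diag(C_pp, C_qq). Second derivatives: C_pp(1)=-18, C_pp(4)=18; C_qq(1)=2.
Local maxima occur where both diagonal entries negative: none. Count: 0.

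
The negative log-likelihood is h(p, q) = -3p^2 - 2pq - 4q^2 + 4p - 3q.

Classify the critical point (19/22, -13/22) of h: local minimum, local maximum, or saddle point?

local maximum

The Hessian of h is constant: H = [[-6, -2], [-2, -8]].
det(H) = (-6)·(-8) − (-2)² = 44.
det(H) > 0 and tr(H) = -14 < 0, so H is negative definite and the point is a local maximum.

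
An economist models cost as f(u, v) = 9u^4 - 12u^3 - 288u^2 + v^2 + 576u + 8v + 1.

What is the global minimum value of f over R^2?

-3855

f(u,v) separates as P(u) + Q(v) + 1, so its minimum is min P + min Q + 1.
P'(u) = 36(u - 4)(u - 1)(u + 4) vanishes at u ∈ {-4, 1, 4}; Q'(v) = 2v + 8 vanishes at v ∈ {-4}.
Local minima of P (where P''>0): P(-4)=-3840, P(4)=-768. Local minima of Q: Q(-4)=-16.
So the global minimum of f is P(-4) + Q(-4) + 1 = -3840 − 16 + 1 = -3855, attained at (-4, -4).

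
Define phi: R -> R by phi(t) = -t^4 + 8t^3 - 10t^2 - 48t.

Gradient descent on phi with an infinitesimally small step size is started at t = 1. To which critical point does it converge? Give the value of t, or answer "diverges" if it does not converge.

phi'(t) = -4(t - 4)(t - 3)(t + 1), so phi'(1) = -48.
Gradient descent moves in the -phi' direction, i.e. t is increasing.
The nearest critical point in that direction is t = 3, where phi'' = 16 > 0 (a local minimum). The iterate converges there.

3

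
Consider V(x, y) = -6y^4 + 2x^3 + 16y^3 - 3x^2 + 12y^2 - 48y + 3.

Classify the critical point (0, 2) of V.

The mixed partial ∂²V/∂x∂y is 0, so the Hessian at any point is diag(V_xx, V_yy) = diag(6(2x - 1), 24(-3y^2 + 4y + 1)).
At (0, 2): H = diag(-6, -72).
Both eigenvalues are negative, so H is negative definite: a local maximum.

local maximum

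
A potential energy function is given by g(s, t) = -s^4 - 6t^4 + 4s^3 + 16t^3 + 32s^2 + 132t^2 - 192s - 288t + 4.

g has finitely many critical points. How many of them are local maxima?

4

g separates as a function of s plus a function of t, so ∇g=0 decouples.
∂g/∂s = -4(s - 4)(s - 3)(s + 4) = 0 at s ∈ {-4, 3, 4}; ∂g/∂t = -24(t - 4)(t - 1)(t + 3) = 0 at t ∈ {-3, 1, 4}.
The Hessian is diagonal: diag(g_ss, g_tt). Second derivatives: g_ss(-4)=-224, g_ss(3)=28, g_ss(4)=-32; g_tt(-3)=-672, g_tt(1)=288, g_tt(4)=-504.
Local maxima occur where both diagonal entries negative: (-4, -3), (-4, 4), (4, -3), (4, 4). Count: 4.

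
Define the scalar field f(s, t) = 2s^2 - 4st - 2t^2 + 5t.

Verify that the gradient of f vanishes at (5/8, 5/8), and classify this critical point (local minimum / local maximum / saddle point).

saddle point

∇f = (4s - 4t, -4s - 4t + 5); substituting (5/8, 5/8) gives ∇f = (0, 0), so (5/8, 5/8) is indeed a critical point.
The Hessian of f is constant: H = [[4, -4], [-4, -4]].
det(H) = 4·(-4) − (-4)² = -32.
Since det(H) < 0, H is indefinite and the critical point is a saddle point.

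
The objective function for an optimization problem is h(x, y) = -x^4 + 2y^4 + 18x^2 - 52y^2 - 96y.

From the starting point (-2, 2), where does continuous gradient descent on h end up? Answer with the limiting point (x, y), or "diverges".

h is separable, so gradient descent decouples: x follows -∂h/∂x, y follows -∂h/∂y.
∂h/∂x = -4x(x - 3)(x + 3); at x=-2 this is -40, so x increases.
∂h/∂y = 8(y - 4)(y + 1)(y + 3); at y=2 this is -240, so y increases.
x converges to its nearest critical value 0 (a local min of the x-part); y converges to 4. The iterate converges to (0, 4).

(0, 4)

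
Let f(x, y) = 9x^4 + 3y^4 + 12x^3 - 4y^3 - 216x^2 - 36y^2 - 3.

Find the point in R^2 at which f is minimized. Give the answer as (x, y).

f(x,y) separates as P(x) + Q(y) − 3, so its minimum is min P + min Q − 3.
P'(x) = 36x(x - 3)(x + 4) vanishes at x ∈ {-4, 0, 3}; Q'(y) = 12y(y - 3)(y + 2) vanishes at y ∈ {-2, 0, 3}.
Local minima of P (where P''>0): P(-4)=-1920, P(3)=-891. Local minima of Q: Q(-2)=-64, Q(3)=-189.
So the global minimum of f is P(-4) + Q(3) − 3 = -1920 − 189 − 3 = -2112, attained at (-4, 3).

(-4, 3)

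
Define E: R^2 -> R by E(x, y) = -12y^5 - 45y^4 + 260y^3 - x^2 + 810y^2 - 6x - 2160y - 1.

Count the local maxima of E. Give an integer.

2

E separates as a function of x plus a function of y, so ∇E=0 decouples.
∂E/∂x = -2(x + 3) = 0 at x ∈ {-3}; ∂E/∂y = -60(y - 3)(y - 1)(y + 3)(y + 4) = 0 at y ∈ {-4, -3, 1, 3}.
The Hessian is diagonal: diag(E_xx, E_yy). Second derivatives: E_xx(-3)=-2; E_yy(-4)=2100, E_yy(-3)=-1440, E_yy(1)=2400, E_yy(3)=-5040.
Local maxima occur where both diagonal entries negative: (-3, -3), (-3, 3). Count: 2.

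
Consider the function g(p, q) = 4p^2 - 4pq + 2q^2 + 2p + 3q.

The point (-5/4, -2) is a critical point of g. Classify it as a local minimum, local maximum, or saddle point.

The Hessian of g is constant: H = [[8, -4], [-4, 4]].
det(H) = 8·4 − (-4)² = 16.
det(H) > 0 and tr(H) = 12 > 0, so H is positive definite and the point is a local minimum.

local minimum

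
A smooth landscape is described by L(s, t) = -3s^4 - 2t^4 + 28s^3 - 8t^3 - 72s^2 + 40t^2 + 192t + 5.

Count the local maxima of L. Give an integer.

L separates as a function of s plus a function of t, so ∇L=0 decouples.
∂L/∂s = -12s(s - 4)(s - 3) = 0 at s ∈ {0, 3, 4}; ∂L/∂t = -8(t - 3)(t + 2)(t + 4) = 0 at t ∈ {-4, -2, 3}.
The Hessian is diagonal: diag(L_ss, L_tt). Second derivatives: L_ss(0)=-144, L_ss(3)=36, L_ss(4)=-48; L_tt(-4)=-112, L_tt(-2)=80, L_tt(3)=-280.
Local maxima occur where both diagonal entries negative: (0, -4), (0, 3), (4, -4), (4, 3). Count: 4.

4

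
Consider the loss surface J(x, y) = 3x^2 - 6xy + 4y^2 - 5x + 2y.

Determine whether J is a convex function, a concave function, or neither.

convex

J is quadratic, so its Hessian is the constant matrix H = [[6, -6], [-6, 8]].
det(H) = 12, tr(H) = 14.
det(H) > 0 and tr(H) > 0, so H is positive definite everywhere: convex.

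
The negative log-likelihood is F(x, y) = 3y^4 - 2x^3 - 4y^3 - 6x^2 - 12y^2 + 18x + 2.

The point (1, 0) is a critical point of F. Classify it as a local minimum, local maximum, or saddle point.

local maximum

The mixed partial ∂²F/∂x∂y is 0, so the Hessian at any point is diag(F_xx, F_yy) = diag(-12(x + 1), 12(3y^2 - 2y - 2)).
At (1, 0): H = diag(-24, -24).
Both eigenvalues are negative, so H is negative definite: a local maximum.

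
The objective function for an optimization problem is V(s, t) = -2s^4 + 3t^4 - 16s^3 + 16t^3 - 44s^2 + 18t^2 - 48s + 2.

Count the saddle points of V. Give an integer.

5

V separates as a function of s plus a function of t, so ∇V=0 decouples.
∂V/∂s = -8(s + 1)(s + 2)(s + 3) = 0 at s ∈ {-3, -2, -1}; ∂V/∂t = 12t(t + 1)(t + 3) = 0 at t ∈ {-3, -1, 0}.
The Hessian is diagonal: diag(V_ss, V_tt). Second derivatives: V_ss(-3)=-16, V_ss(-2)=8, V_ss(-1)=-16; V_tt(-3)=72, V_tt(-1)=-24, V_tt(0)=36.
Saddle points occur where the two diagonal entries have opposite signs: (-3, -3), (-3, 0), (-2, -1), (-1, -3), (-1, 0). Count: 5.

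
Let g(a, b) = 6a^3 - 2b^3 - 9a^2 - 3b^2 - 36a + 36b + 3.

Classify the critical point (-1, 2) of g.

The mixed partial ∂²g/∂a∂b is 0, so the Hessian at any point is diag(g_aa, g_bb) = diag(18(2a - 1), -6(2b + 1)).
At (-1, 2): H = diag(-54, -30).
Both eigenvalues are negative, so H is negative definite: a local maximum.

local maximum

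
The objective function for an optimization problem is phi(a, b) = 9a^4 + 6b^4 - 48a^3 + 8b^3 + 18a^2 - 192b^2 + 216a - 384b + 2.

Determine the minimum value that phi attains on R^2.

phi(a,b) separates as P(a) + Q(b) + 2, so its minimum is min P + min Q + 2.
P'(a) = 36(a - 3)(a - 2)(a + 1) vanishes at a ∈ {-1, 2, 3}; Q'(b) = 24(b - 4)(b + 1)(b + 4) vanishes at b ∈ {-4, -1, 4}.
Local minima of P (where P''>0): P(-1)=-141, P(3)=243. Local minima of Q: Q(-4)=-512, Q(4)=-2560.
So the global minimum of phi is P(-1) + Q(4) + 2 = -141 − 2560 + 2 = -2699, attained at (-1, 4).

-2699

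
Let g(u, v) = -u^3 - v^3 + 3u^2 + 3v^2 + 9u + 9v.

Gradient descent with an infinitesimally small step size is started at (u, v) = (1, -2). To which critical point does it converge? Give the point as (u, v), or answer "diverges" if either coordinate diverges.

g is separable, so gradient descent decouples: u follows -∂g/∂u, v follows -∂g/∂v.
∂g/∂u = -3(u - 3)(u + 1); at u=1 this is 12, so u decreases.
∂g/∂v = -3(v - 3)(v + 1); at v=-2 this is -15, so v increases.
u converges to its nearest critical value -1 (a local min of the u-part); v converges to -1. The iterate converges to (-1, -1).

(-1, -1)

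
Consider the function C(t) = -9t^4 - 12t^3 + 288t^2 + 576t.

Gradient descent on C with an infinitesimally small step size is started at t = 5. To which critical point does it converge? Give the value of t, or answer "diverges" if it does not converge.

diverges

C'(t) = -36(t - 4)(t + 1)(t + 4), so C'(5) = -1944.
Gradient descent moves in the -C' direction, i.e. t is increasing.
There is no critical point above t=5, and C' keeps the same sign, so the iterate runs off to +∞.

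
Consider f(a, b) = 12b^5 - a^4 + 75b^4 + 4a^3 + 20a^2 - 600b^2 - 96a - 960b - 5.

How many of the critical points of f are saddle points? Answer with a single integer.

6

f separates as a function of a plus a function of b, so ∇f=0 decouples.
∂f/∂a = -4(a - 4)(a - 2)(a + 3) = 0 at a ∈ {-3, 2, 4}; ∂f/∂b = 60(b - 2)(b + 1)(b + 2)(b + 4) = 0 at b ∈ {-4, -2, -1, 2}.
The Hessian is diagonal: diag(f_aa, f_bb). Second derivatives: f_aa(-3)=-140, f_aa(2)=40, f_aa(4)=-56; f_bb(-4)=-2160, f_bb(-2)=480, f_bb(-1)=-540, f_bb(2)=4320.
Saddle points occur where the two diagonal entries have opposite signs: (-3, -2), (-3, 2), (2, -4), (2, -1), (4, -2), (4, 2). Count: 6.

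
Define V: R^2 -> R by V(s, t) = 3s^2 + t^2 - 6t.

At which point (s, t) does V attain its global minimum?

(0, 3)

V(s,t) separates as P(s) + Q(t), so its minimum is min P + min Q.
P'(s) = 6s vanishes at s ∈ {0}; Q'(t) = 2(t - 3) vanishes at t ∈ {3}.
Local minima of P (where P''>0): P(0)=0. Local minima of Q: Q(3)=-9.
So the global minimum of V is P(0) + Q(3) = 0 − 9 = -9, attained at (0, 3).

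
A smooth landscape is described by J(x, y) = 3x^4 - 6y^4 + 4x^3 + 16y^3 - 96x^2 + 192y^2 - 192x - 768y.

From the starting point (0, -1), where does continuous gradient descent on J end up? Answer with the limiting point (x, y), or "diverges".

J is separable, so gradient descent decouples: x follows -∂J/∂x, y follows -∂J/∂y.
∂J/∂x = 12(x - 4)(x + 1)(x + 4); at x=0 this is -192, so x increases.
∂J/∂y = -24(y - 4)(y - 2)(y + 4); at y=-1 this is -1080, so y increases.
x converges to its nearest critical value 4 (a local min of the x-part); y converges to 2. The iterate converges to (4, 2).

(4, 2)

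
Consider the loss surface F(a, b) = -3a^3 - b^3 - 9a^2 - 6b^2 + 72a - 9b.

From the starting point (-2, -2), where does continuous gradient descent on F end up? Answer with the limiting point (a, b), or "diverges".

(-4, -3)

F is separable, so gradient descent decouples: a follows -∂F/∂a, b follows -∂F/∂b.
∂F/∂a = -9(a - 2)(a + 4); at a=-2 this is 72, so a decreases.
∂F/∂b = -3(b + 1)(b + 3); at b=-2 this is 3, so b decreases.
a converges to its nearest critical value -4 (a local min of the a-part); b converges to -3. The iterate converges to (-4, -3).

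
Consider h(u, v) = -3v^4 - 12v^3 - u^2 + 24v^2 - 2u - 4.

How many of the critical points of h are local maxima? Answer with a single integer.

2

h separates as a function of u plus a function of v, so ∇h=0 decouples.
∂h/∂u = -2(u + 1) = 0 at u ∈ {-1}; ∂h/∂v = -12v(v - 1)(v + 4) = 0 at v ∈ {-4, 0, 1}.
The Hessian is diagonal: diag(h_uu, h_vv). Second derivatives: h_uu(-1)=-2; h_vv(-4)=-240, h_vv(0)=48, h_vv(1)=-60.
Local maxima occur where both diagonal entries negative: (-1, -4), (-1, 1). Count: 2.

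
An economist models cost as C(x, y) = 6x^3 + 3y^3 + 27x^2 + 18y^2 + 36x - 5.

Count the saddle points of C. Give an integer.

C separates as a function of x plus a function of y, so ∇C=0 decouples.
∂C/∂x = 18(x + 1)(x + 2) = 0 at x ∈ {-2, -1}; ∂C/∂y = 9y(y + 4) = 0 at y ∈ {-4, 0}.
The Hessian is diagonal: diag(C_xx, C_yy). Second derivatives: C_xx(-2)=-18, C_xx(-1)=18; C_yy(-4)=-36, C_yy(0)=36.
Saddle points occur where the two diagonal entries have opposite signs: (-2, 0), (-1, -4). Count: 2.

2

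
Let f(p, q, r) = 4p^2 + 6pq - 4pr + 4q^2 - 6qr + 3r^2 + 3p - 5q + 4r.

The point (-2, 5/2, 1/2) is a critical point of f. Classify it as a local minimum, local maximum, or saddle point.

local minimum

The Hessian is constant: H = [[8, 6, -4], [6, 8, -6], [-4, -6, 6]].
Leading principal minors: Δ₁ = 8, Δ₂ = 28, Δ₃ = 40.
All leading minors are positive, so H is positive definite: a local minimum.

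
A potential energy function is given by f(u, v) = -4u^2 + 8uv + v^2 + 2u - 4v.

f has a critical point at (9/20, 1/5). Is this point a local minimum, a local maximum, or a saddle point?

saddle point

The Hessian of f is constant: H = [[-8, 8], [8, 2]].
det(H) = (-8)·2 − 8² = -80.
Since det(H) < 0, H is indefinite and the critical point is a saddle point.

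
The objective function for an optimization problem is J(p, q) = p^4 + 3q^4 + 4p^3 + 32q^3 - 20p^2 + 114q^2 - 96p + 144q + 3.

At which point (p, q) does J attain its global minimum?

J(p,q) separates as A(p) + B(q) + 3, so its minimum is min A + min B + 3.
A'(p) = 4(p - 3)(p + 2)(p + 4) vanishes at p ∈ {-4, -2, 3}; B'(q) = 12(q + 1)(q + 3)(q + 4) vanishes at q ∈ {-4, -3, -1}.
Local minima of A (where A''>0): A(-4)=64, A(3)=-279. Local minima of B: B(-4)=-32, B(-1)=-59.
So the global minimum of J is A(3) + B(-1) + 3 = -279 − 59 + 3 = -335, attained at (3, -1).

(3, -1)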